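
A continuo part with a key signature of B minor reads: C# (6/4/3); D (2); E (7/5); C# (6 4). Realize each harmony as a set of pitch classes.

C#, E, F#, A | D, E, G, B | E, G, B, D | C#, F#, A

C# (6/4/3): C#, E, F#, A.
D (6/4/2): D, E, G, B.
E (7/5/3): E, G, B, D.
C# (6/4): C#, F#, A.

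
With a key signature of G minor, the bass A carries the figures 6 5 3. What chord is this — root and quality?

The figures 6 5 3 indicate a seventh chord in first inversion.
In first inversion the root lies a sixth above the bass: a sixth above A in G minor is F.
The chord tones are A, C, Eb, F, giving F dominant seventh.

F dominant seventh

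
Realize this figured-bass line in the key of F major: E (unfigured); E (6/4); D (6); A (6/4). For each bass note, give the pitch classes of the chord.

E, G, Bb | E, A, C | D, F, Bb | A, D, F

E (5/3): E, G, Bb.
E (6/4): E, A, C.
D (6/3): D, F, Bb.
A (6/4): A, D, F.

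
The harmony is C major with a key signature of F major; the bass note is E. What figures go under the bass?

E is the third of C major, so the chord is in first inversion.
A triad in first inversion is figured 6/3, conventionally abbreviated 6.

6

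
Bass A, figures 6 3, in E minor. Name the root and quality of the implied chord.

The figures 6 3 indicate a triad in first inversion.
In first inversion the root lies a sixth above the bass: a sixth above A in E minor is F#.
The chord tones are A, C, F#, giving F# diminished.

F# diminished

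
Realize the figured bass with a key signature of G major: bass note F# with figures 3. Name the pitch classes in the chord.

The written figures 3 are shorthand for 5/3: the 5 is implied.
A third above F# in this key is A.
A fifth above F# in this key is C.
Together with the bass F#, this spells F# diminished in root position.

F#, A, C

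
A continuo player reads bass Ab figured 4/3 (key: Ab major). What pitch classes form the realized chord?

The written figures 4/3 are shorthand for 6/4/3: the 6 is implied.
A third above Ab in this key is C.
A fourth above Ab in this key is Db.
A sixth above Ab in this key is F.
Together with the bass Ab, this spells Db major seventh in second inversion.

Ab, C, Db, F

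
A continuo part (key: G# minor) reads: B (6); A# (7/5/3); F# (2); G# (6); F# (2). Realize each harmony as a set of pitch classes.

B (6/3): B, D#, G#.
A# (7/5/3): A#, C#, E, G#.
F# (6/4/2): F#, G#, B, D#.
G# (6/3): G#, B, E.
F# (6/4/2): F#, G#, B, D#.

B, D#, G# | A#, C#, E, G# | F#, G#, B, D# | G#, B, E | F#, G#, B, D#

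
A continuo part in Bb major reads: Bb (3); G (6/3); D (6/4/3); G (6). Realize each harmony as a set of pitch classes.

Bb (5/3): Bb, D, F.
G (6/3): G, Bb, Eb.
D (6/4/3): D, F, G, Bb.
G (6/3): G, Bb, Eb.

Bb, D, F | G, Bb, Eb | D, F, G, Bb | G, Bb, Eb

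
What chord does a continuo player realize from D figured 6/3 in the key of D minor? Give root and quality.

Bb major

The figures 6/3 indicate a triad in first inversion.
In first inversion the root lies a sixth above the bass: a sixth above D in D minor is Bb.
The chord tones are D, F, Bb, giving Bb major.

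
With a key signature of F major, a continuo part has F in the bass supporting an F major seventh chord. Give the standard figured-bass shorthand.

F is the root of F major seventh, so the chord is in root position.
A seventh chord in root position is figured 7/5/3, conventionally abbreviated 7.

7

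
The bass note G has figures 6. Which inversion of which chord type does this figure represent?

triad, first inversion

6 is shorthand for 6/3.
Intervals of 6/3 above the bass form a triad; the bass is the third, so this is first inversion.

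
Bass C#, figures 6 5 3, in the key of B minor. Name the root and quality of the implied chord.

The figures 6 5 3 indicate a seventh chord in first inversion.
In first inversion the root lies a sixth above the bass: a sixth above C# in B minor is A.
The chord tones are C#, E, G, A, giving A dominant seventh.

A dominant seventh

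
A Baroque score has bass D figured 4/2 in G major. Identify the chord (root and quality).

The figures 4/2 indicate a seventh chord in third inversion.
In third inversion the root lies a second above the bass: a second above D in G major is E.
The chord tones are D, E, G, B, giving E minor seventh.

E minor seventh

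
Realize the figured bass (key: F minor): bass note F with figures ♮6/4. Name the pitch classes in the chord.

F, Bb, D

A fourth above F in this key is Bb.
A sixth above F in this key is Db, made natural (D) by the ♮ figure.
Together with the bass F, this spells Bb major in second inversion.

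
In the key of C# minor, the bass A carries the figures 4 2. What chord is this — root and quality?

The figures 4 2 indicate a seventh chord in third inversion.
In third inversion the root lies a second above the bass: a second above A in C# minor is B.
The chord tones are A, B, D#, F#, giving B dominant seventh.

B dominant seventh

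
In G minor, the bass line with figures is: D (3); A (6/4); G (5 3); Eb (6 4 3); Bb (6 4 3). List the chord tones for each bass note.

D (5/3): D, F, A.
A (6/4): A, D, F.
G (5/3): G, Bb, D.
Eb (6/4/3): Eb, G, A, C.
Bb (6/4/3): Bb, D, Eb, G.

D, F, A | A, D, F | G, Bb, D | Eb, G, A, C | Bb, D, Eb, G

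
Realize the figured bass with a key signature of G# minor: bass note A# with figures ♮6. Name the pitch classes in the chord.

The written figures ♮6 are shorthand for 6/3: the 3 is implied.
A third above A# in this key is C#.
A sixth above A# in this key is F#, made natural (F) by the ♮ figure.

A#, C#, F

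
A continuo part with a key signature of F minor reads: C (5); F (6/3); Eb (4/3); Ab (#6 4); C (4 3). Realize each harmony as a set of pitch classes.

C (5/3): C, Eb, G.
F (6/3): F, Ab, Db.
Eb (6/4/3): Eb, G, Ab, C.
Ab (#6/4): Ab, Db, F#.
C (6/4/3): C, Eb, F, Ab.

C, Eb, G | F, Ab, Db | Eb, G, Ab, C | Ab, Db, F# | C, Eb, F, Ab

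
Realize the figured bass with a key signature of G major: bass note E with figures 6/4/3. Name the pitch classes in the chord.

A third above E in this key is G.
A fourth above E in this key is A.
A sixth above E in this key is C.
Together with the bass E, this spells A minor seventh in second inversion.

E, G, A, C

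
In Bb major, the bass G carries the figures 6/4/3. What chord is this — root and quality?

The figures 6/4/3 indicate a seventh chord in second inversion.
In second inversion the root lies a fourth above the bass: a fourth above G in Bb major is C.
The chord tones are G, Bb, C, Eb, giving C minor seventh.

C minor seventh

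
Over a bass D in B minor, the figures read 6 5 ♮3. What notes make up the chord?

A third above D in this key is F#, made natural (F) by the ♮ figure.
A fifth above D in this key is A.
A sixth above D in this key is B.
Together with the bass D, this spells B half-diminished seventh in first inversion.

D, F, A, B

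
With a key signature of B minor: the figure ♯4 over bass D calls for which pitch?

G#

Counting 3 letter steps above D lands on G; in B minor, that letter is G.
The #4 figure raises it a semitone, giving G#.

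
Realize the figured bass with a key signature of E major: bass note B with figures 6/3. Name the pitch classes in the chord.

B, D#, G#

A third above B in this key is D#.
A sixth above B in this key is G#.
Together with the bass B, this spells G# minor in first inversion.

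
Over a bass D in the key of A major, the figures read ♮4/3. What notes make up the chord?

The written figures ♮4/3 are shorthand for 6/4/3: the 6 is implied.
A third above D in this key is F#.
A fourth above D in this key is G#, made natural (G) by the ♮ figure.
A sixth above D in this key is B.
Together with the bass D, this spells G major seventh in second inversion.

D, F#, G, B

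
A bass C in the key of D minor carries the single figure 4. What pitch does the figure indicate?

Counting 3 letter steps above C lands on F; in D minor, that letter is F.

F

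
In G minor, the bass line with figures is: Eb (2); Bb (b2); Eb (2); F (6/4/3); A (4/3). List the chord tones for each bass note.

Eb (6/4/2): Eb, F, A, C.
Bb (6/4/b2): Bb, Cb, Eb, G.
Eb (6/4/2): Eb, F, A, C.
F (6/4/3): F, A, Bb, D.
A (6/4/3): A, C, D, F.

Eb, F, A, C | Bb, Cb, Eb, G | Eb, F, A, C | F, A, Bb, D | A, C, D, F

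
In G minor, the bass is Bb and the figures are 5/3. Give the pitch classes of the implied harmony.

Bb, D, F

A third above Bb in this key is D.
A fifth above Bb in this key is F.
Together with the bass Bb, this spells Bb major in root position.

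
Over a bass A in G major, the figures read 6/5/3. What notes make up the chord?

A third above A in this key is C.
A fifth above A in this key is E.
A sixth above A in this key is F#.
Together with the bass A, this spells F# half-diminished seventh in first inversion.

A, C, E, F#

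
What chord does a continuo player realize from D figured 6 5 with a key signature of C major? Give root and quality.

The figures 6 5 indicate a seventh chord in first inversion.
In first inversion the root lies a sixth above the bass: a sixth above D in C major is B.
The chord tones are D, F, A, B, giving B half-diminished seventh.

B half-diminished seventh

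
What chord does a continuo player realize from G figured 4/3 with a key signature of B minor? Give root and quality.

C# half-diminished seventh

The figures 4/3 indicate a seventh chord in second inversion.
In second inversion the root lies a fourth above the bass: a fourth above G in B minor is C#.
The chord tones are G, B, C#, E, giving C# half-diminished seventh.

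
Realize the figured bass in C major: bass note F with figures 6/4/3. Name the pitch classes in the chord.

A third above F in this key is A.
A fourth above F in this key is B.
A sixth above F in this key is D.
Together with the bass F, this spells B half-diminished seventh in second inversion.

F, A, B, D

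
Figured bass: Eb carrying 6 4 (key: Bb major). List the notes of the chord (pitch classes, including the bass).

A fourth above Eb in this key is A.
A sixth above Eb in this key is C.
Together with the bass Eb, this spells A diminished in second inversion.

Eb, A, C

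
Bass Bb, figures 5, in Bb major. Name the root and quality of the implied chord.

The figures 5 indicate a triad in root position.
In root position the bass is the root, so the root is Bb.
The chord tones are Bb, D, F, giving Bb major.

Bb major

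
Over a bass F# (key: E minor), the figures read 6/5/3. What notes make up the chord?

A third above F# in this key is A.
A fifth above F# in this key is C.
A sixth above F# in this key is D.
Together with the bass F#, this spells D dominant seventh in first inversion.

F#, A, C, D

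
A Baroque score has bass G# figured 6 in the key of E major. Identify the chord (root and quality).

The figures 6 indicate a triad in first inversion.
In first inversion the root lies a sixth above the bass: a sixth above G# in E major is E.
The chord tones are G#, B, E, giving E major.

E major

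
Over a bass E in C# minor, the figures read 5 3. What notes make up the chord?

A third above E in this key is G#.
A fifth above E in this key is B.
Together with the bass E, this spells E major in root position.

E, G#, B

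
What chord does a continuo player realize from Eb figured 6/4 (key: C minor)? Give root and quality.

The figures 6/4 indicate a triad in second inversion.
In second inversion the root lies a fourth above the bass: a fourth above Eb in C minor is Ab.
The chord tones are Eb, Ab, C, giving Ab major.

Ab major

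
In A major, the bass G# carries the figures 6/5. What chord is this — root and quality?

The figures 6/5 indicate a seventh chord in first inversion.
In first inversion the root lies a sixth above the bass: a sixth above G# in A major is E.
The chord tones are G#, B, D, E, giving E dominant seventh.

E dominant seventh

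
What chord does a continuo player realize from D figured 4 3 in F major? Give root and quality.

G minor seventh

The figures 4 3 indicate a seventh chord in second inversion.
In second inversion the root lies a fourth above the bass: a fourth above D in F major is G.
The chord tones are D, F, G, Bb, giving G minor seventh.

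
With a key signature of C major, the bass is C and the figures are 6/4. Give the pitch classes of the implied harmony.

C, F, A

A fourth above C in this key is F.
A sixth above C in this key is A.
Together with the bass C, this spells F major in second inversion.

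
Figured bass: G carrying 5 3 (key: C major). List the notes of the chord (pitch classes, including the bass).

A third above G in this key is B.
A fifth above G in this key is D.
Together with the bass G, this spells G major in root position.

G, B, D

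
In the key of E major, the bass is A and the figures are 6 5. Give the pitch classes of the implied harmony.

A, C#, E, F#

The written figures 6 5 are shorthand for 6/5/3: the 3 is implied.
A third above A in this key is C#.
A fifth above A in this key is E.
A sixth above A in this key is F#.
Together with the bass A, this spells F# minor seventh in first inversion.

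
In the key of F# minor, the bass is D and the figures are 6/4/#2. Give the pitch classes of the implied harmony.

A second above D in this key is E, raised to E# by the sharp.
A fourth above D in this key is G#.
A sixth above D in this key is B.
Together with the bass D, this spells E# diminished seventh in third inversion.

D, E#, G#, B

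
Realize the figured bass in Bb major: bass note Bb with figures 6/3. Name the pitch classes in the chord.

Bb, D, G

A third above Bb in this key is D.
A sixth above Bb in this key is G.
Together with the bass Bb, this spells G minor in first inversion.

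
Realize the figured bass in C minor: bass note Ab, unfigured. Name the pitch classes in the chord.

Ab, C, Eb

An unfigured bass implies 5/3.
A third above Ab in this key is C.
A fifth above Ab in this key is Eb.
Together with the bass Ab, this spells Ab major in root position.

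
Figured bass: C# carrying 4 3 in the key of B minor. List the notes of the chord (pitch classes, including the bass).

The written figures 4 3 are shorthand for 6/4/3: the 6 is implied.
A third above C# in this key is E.
A fourth above C# in this key is F#.
A sixth above C# in this key is A.
Together with the bass C#, this spells F# minor seventh in second inversion.

C#, E, F#, A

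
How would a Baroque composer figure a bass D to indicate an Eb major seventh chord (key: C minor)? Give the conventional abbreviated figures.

4/2

D is the seventh of Eb major seventh, so the chord is in third inversion.
A seventh chord in third inversion is figured 6/4/2, conventionally abbreviated 4/2.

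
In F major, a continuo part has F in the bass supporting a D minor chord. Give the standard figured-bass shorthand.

6

F is the third of D minor, so the chord is in first inversion.
A triad in first inversion is figured 6/3, conventionally abbreviated 6.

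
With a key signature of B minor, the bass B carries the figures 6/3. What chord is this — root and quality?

G major

The figures 6/3 indicate a triad in first inversion.
In first inversion the root lies a sixth above the bass: a sixth above B in B minor is G.
The chord tones are B, D, G, giving G major.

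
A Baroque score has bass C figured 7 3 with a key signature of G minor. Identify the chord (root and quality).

C minor seventh

The figures 7 3 indicate a seventh chord in root position.
In root position the bass is the root, so the root is C.
The chord tones are C, Eb, G, Bb, giving C minor seventh.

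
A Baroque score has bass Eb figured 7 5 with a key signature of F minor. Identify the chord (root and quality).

Eb dominant seventh

The figures 7 5 indicate a seventh chord in root position.
In root position the bass is the root, so the root is Eb.
The chord tones are Eb, G, Bb, Db, giving Eb dominant seventh.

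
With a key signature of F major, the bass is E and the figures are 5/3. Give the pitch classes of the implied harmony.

A third above E in this key is G.
A fifth above E in this key is Bb.
Together with the bass E, this spells E diminished in root position.

E, G, Bb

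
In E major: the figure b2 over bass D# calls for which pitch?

Eb

Counting 1 letter step above D# lands on E; in E major, that letter is E.
The b2 figure lowers it a semitone, giving Eb.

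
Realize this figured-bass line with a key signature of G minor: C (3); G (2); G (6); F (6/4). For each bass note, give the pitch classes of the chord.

C, Eb, G | G, A, C, Eb | G, Bb, Eb | F, Bb, D

C (5/3): C, Eb, G.
G (6/4/2): G, A, C, Eb.
G (6/3): G, Bb, Eb.
F (6/4): F, Bb, D.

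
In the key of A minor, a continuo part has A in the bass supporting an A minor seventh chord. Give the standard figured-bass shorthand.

A is the root of A minor seventh, so the chord is in root position.
A seventh chord in root position is figured 7/5/3, conventionally abbreviated 7.

7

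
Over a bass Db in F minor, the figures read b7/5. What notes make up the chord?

The written figures b7/5 are shorthand for 7/5/3: the 3 is implied.
A third above Db in this key is F.
A fifth above Db in this key is Ab.
A seventh above Db in this key is C, lowered to Cb by the flat.
Together with the bass Db, this spells Db dominant seventh in root position.

Db, F, Ab, Cb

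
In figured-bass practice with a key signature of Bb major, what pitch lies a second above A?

Bb

Counting 1 letter step above A lands on B; in Bb major, that letter is Bb.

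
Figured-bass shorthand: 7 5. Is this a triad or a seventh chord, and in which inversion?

7 5 is shorthand for 7/5/3.
Intervals of 7/5/3 above the bass form a seventh chord; the bass is the root, so this is root position.

seventh chord, root position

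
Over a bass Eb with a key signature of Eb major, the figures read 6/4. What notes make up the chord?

A fourth above Eb in this key is Ab.
A sixth above Eb in this key is C.
Together with the bass Eb, this spells Ab major in second inversion.

Eb, Ab, C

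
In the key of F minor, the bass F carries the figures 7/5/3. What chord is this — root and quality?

F minor seventh

The figures 7/5/3 indicate a seventh chord in root position.
In root position the bass is the root, so the root is F.
The chord tones are F, Ab, C, Eb, giving F minor seventh.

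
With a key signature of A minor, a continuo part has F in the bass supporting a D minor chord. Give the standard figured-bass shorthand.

F is the third of D minor, so the chord is in first inversion.
A triad in first inversion is figured 6/3, conventionally abbreviated 6.

6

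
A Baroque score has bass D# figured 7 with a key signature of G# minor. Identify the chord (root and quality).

The figures 7 indicate a seventh chord in root position.
In root position the bass is the root, so the root is D#.
The chord tones are D#, F#, A#, C#, giving D# minor seventh.

D# minor seventh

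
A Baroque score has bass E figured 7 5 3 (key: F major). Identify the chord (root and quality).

E half-diminished seventh

The figures 7 5 3 indicate a seventh chord in root position.
In root position the bass is the root, so the root is E.
The chord tones are E, G, Bb, D, giving E half-diminished seventh.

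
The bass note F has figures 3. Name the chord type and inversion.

triad, root position

3 is shorthand for 5/3.
Intervals of 5/3 above the bass form a triad; the bass is the root, so this is root position.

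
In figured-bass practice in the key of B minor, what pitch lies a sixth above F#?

D

Counting 5 letter steps above F# lands on D; in B minor, that letter is D.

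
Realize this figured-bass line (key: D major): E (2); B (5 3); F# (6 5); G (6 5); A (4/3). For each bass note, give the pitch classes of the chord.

E (6/4/2): E, F#, A, C#.
B (5/3): B, D, F#.
F# (6/5/3): F#, A, C#, D.
G (6/5/3): G, B, D, E.
A (6/4/3): A, C#, D, F#.

E, F#, A, C# | B, D, F# | F#, A, C#, D | G, B, D, E | A, C#, D, F#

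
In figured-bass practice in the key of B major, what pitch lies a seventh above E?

D#

Counting 6 letter steps above E lands on D; in B major, that letter is D#.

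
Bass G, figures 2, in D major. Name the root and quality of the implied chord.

A dominant seventh

The figures 2 indicate a seventh chord in third inversion.
In third inversion the root lies a second above the bass: a second above G in D major is A.
The chord tones are G, A, C#, E, giving A dominant seventh.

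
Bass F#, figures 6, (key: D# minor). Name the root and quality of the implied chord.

D# minor

The figures 6 indicate a triad in first inversion.
In first inversion the root lies a sixth above the bass: a sixth above F# in D# minor is D#.
The chord tones are F#, A#, D#, giving D# minor.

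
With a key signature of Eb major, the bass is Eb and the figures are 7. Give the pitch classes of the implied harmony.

Eb, G, Bb, D

The written figures 7 are shorthand for 7/5/3: the 5/3 are implied.
A third above Eb in this key is G.
A fifth above Eb in this key is Bb.
A seventh above Eb in this key is D.
Together with the bass Eb, this spells Eb major seventh in root position.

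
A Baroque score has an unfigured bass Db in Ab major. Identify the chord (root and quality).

An unfigured bass indicates a triad in root position.
In root position the bass is the root, so the root is Db.
The chord tones are Db, F, Ab, giving Db major.

Db major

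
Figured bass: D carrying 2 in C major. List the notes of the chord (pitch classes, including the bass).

D, E, G, B

The written figures 2 are shorthand for 6/4/2: the 6/4 are implied.
A second above D in this key is E.
A fourth above D in this key is G.
A sixth above D in this key is B.
Together with the bass D, this spells E minor seventh in third inversion.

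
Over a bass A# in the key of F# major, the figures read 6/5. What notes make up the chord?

The written figures 6/5 are shorthand for 6/5/3: the 3 is implied.
A third above A# in this key is C#.
A fifth above A# in this key is E#.
A sixth above A# in this key is F#.
Together with the bass A#, this spells F# major seventh in first inversion.

A#, C#, E#, F#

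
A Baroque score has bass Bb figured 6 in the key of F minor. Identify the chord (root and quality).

G diminished

The figures 6 indicate a triad in first inversion.
In first inversion the root lies a sixth above the bass: a sixth above Bb in F minor is G.
The chord tones are Bb, Db, G, giving G diminished.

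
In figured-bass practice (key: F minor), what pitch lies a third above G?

Bb

Counting 2 letter steps above G lands on B; in F minor, that letter is Bb.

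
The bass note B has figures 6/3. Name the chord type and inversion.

Intervals of 6/3 above the bass form a triad; the bass is the third, so this is first inversion.

triad, first inversion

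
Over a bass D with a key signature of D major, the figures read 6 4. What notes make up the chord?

D, G, B

A fourth above D in this key is G.
A sixth above D in this key is B.
Together with the bass D, this spells G major in second inversion.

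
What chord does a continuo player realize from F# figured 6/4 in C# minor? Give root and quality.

B major

The figures 6/4 indicate a triad in second inversion.
In second inversion the root lies a fourth above the bass: a fourth above F# in C# minor is B.
The chord tones are F#, B, D#, giving B major.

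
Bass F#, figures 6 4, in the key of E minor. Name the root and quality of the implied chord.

B minor

The figures 6 4 indicate a triad in second inversion.
In second inversion the root lies a fourth above the bass: a fourth above F# in E minor is B.
The chord tones are F#, B, D, giving B minor.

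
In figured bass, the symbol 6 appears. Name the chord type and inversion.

triad, first inversion

6 is shorthand for 6/3.
Intervals of 6/3 above the bass form a triad; the bass is the third, so this is first inversion.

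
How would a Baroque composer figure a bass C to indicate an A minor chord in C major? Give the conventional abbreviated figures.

C is the third of A minor, so the chord is in first inversion.
A triad in first inversion is figured 6/3, conventionally abbreviated 6.

6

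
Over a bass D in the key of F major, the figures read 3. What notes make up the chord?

The written figures 3 are shorthand for 5/3: the 5 is implied.
A third above D in this key is F.
A fifth above D in this key is A.
Together with the bass D, this spells D minor in root position.

D, F, A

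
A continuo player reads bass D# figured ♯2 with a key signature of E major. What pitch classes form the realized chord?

The written figures ♯2 are shorthand for 6/4/2: the 6/4 are implied.
A second above D# in this key is E, raised to E# by the sharp.
A fourth above D# in this key is G#.
A sixth above D# in this key is B.
Together with the bass D#, this spells E# half-diminished seventh in third inversion.

D#, E#, G#, B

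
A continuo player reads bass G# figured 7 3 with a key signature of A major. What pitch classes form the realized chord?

G#, B, D, F#

The written figures 7 3 are shorthand for 7/5/3: the 5 is implied.
A third above G# in this key is B.
A fifth above G# in this key is D.
A seventh above G# in this key is F#.
Together with the bass G#, this spells G# half-diminished seventh in root position.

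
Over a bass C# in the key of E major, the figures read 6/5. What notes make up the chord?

The written figures 6/5 are shorthand for 6/5/3: the 3 is implied.
A third above C# in this key is E.
A fifth above C# in this key is G#.
A sixth above C# in this key is A.
Together with the bass C#, this spells A major seventh in first inversion.

C#, E, G#, A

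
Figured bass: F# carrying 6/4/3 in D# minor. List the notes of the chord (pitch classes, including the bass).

F#, A#, B, D#

A third above F# in this key is A#.
A fourth above F# in this key is B.
A sixth above F# in this key is D#.
Together with the bass F#, this spells B major seventh in second inversion.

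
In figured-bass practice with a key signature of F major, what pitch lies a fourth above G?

Counting 3 letter steps above G lands on C; in F major, that letter is C.

C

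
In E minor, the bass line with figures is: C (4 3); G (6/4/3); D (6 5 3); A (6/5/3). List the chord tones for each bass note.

C, E, F#, A | G, B, C, E | D, F#, A, B | A, C, E, F#

C (6/4/3): C, E, F#, A.
G (6/4/3): G, B, C, E.
D (6/5/3): D, F#, A, B.
A (6/5/3): A, C, E, F#.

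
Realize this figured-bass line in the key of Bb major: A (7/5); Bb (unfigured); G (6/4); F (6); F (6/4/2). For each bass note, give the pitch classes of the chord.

A, C, Eb, G | Bb, D, F | G, C, Eb | F, A, D | F, G, Bb, D

A (7/5/3): A, C, Eb, G.
Bb (5/3): Bb, D, F.
G (6/4): G, C, Eb.
F (6/3): F, A, D.
F (6/4/2): F, G, Bb, D.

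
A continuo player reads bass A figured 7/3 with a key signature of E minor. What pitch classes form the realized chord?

The written figures 7/3 are shorthand for 7/5/3: the 5 is implied.
A third above A in this key is C.
A fifth above A in this key is E.
A seventh above A in this key is G.
Together with the bass A, this spells A minor seventh in root position.

A, C, E, G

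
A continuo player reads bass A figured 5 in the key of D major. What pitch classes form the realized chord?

The written figures 5 are shorthand for 5/3: the 3 is implied.
A third above A in this key is C#.
A fifth above A in this key is E.
Together with the bass A, this spells A major in root position.

A, C#, E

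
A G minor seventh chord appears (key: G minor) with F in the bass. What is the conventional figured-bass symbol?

4/2

F is the seventh of G minor seventh, so the chord is in third inversion.
A seventh chord in third inversion is figured 6/4/2, conventionally abbreviated 4/2.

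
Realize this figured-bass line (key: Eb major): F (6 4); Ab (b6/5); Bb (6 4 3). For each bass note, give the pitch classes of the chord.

F (6/4): F, Bb, D.
Ab (b6/5/3): Ab, C, Eb, Fb.
Bb (6/4/3): Bb, D, Eb, G.

F, Bb, D | Ab, C, Eb, Fb | Bb, D, Eb, G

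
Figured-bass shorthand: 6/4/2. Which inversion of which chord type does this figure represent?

seventh chord, third inversion

Intervals of 6/4/2 above the bass form a seventh chord; the bass is the seventh, so this is third inversion.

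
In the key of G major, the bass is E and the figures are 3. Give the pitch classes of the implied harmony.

E, G, B

The written figures 3 are shorthand for 5/3: the 5 is implied.
A third above E in this key is G.
A fifth above E in this key is B.
Together with the bass E, this spells E minor in root position.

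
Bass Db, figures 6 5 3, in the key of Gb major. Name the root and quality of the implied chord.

Bb minor seventh

The figures 6 5 3 indicate a seventh chord in first inversion.
In first inversion the root lies a sixth above the bass: a sixth above Db in Gb major is Bb.
The chord tones are Db, F, Ab, Bb, giving Bb minor seventh.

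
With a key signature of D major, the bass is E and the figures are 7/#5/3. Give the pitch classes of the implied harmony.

E, G, B#, D

A third above E in this key is G.
A fifth above E in this key is B, raised to B# by the sharp.
A seventh above E in this key is D.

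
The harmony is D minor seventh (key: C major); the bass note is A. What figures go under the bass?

4/3

A is the fifth of D minor seventh, so the chord is in second inversion.
A seventh chord in second inversion is figured 6/4/3, conventionally abbreviated 4/3.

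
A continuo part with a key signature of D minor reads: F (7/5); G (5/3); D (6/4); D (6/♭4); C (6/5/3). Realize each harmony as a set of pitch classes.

F, A, C, E | G, Bb, D | D, G, Bb | D, Gb, Bb | C, E, G, A

F (7/5/3): F, A, C, E.
G (5/3): G, Bb, D.
D (6/4): D, G, Bb.
D (6/b4): D, Gb, Bb.
C (6/5/3): C, E, G, A.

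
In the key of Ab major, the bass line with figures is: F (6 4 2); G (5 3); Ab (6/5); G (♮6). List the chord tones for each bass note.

F, G, Bb, Db | G, Bb, Db | Ab, C, Eb, F | G, Bb, E

F (6/4/2): F, G, Bb, Db.
G (5/3): G, Bb, Db.
Ab (6/5/3): Ab, C, Eb, F.
G (♮6/3): G, Bb, E.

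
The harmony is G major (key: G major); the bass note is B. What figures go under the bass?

6

B is the third of G major, so the chord is in first inversion.
A triad in first inversion is figured 6/3, conventionally abbreviated 6.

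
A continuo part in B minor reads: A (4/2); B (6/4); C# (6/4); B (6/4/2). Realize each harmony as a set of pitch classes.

A, B, D, F# | B, E, G | C#, F#, A | B, C#, E, G

A (6/4/2): A, B, D, F#.
B (6/4): B, E, G.
C# (6/4): C#, F#, A.
B (6/4/2): B, C#, E, G.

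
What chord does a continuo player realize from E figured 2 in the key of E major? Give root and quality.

F# minor seventh

The figures 2 indicate a seventh chord in third inversion.
In third inversion the root lies a second above the bass: a second above E in E major is F#.
The chord tones are E, F#, A, C#, giving F# minor seventh.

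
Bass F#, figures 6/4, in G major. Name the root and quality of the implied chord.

The figures 6/4 indicate a triad in second inversion.
In second inversion the root lies a fourth above the bass: a fourth above F# in G major is B.
The chord tones are F#, B, D, giving B minor.

B minor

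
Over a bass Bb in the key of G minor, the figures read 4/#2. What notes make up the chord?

Bb, C#, Eb, G

The written figures 4/#2 are shorthand for 6/4/2: the 6 is implied.
A second above Bb in this key is C, raised to C# by the sharp.
A fourth above Bb in this key is Eb.
A sixth above Bb in this key is G.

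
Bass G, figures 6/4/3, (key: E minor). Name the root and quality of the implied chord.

The figures 6/4/3 indicate a seventh chord in second inversion.
In second inversion the root lies a fourth above the bass: a fourth above G in E minor is C.
The chord tones are G, B, C, E, giving C major seventh.

C major seventh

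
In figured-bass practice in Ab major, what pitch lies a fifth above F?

Counting 4 letter steps above F lands on C; in Ab major, that letter is C.

C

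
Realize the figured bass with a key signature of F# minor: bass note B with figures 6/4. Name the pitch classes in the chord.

A fourth above B in this key is E.
A sixth above B in this key is G#.
Together with the bass B, this spells E major in second inversion.

B, E, G#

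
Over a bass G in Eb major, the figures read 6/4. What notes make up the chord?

G, C, Eb

A fourth above G in this key is C.
A sixth above G in this key is Eb.
Together with the bass G, this spells C minor in second inversion.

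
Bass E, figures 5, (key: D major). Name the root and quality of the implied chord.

The figures 5 indicate a triad in root position.
In root position the bass is the root, so the root is E.
The chord tones are E, G, B, giving E minor.

E minor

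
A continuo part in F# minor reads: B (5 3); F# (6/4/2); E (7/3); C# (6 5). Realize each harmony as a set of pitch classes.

B (5/3): B, D, F#.
F# (6/4/2): F#, G#, B, D.
E (7/5/3): E, G#, B, D.
C# (6/5/3): C#, E, G#, A.

B, D, F# | F#, G#, B, D | E, G#, B, D | C#, E, G#, A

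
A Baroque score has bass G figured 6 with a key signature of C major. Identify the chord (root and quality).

The figures 6 indicate a triad in first inversion.
In first inversion the root lies a sixth above the bass: a sixth above G in C major is E.
The chord tones are G, B, E, giving E minor.

E minor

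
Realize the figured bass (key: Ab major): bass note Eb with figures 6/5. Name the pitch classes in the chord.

Eb, G, Bb, C

The written figures 6/5 are shorthand for 6/5/3: the 3 is implied.
A third above Eb in this key is G.
A fifth above Eb in this key is Bb.
A sixth above Eb in this key is C.
Together with the bass Eb, this spells C minor seventh in first inversion.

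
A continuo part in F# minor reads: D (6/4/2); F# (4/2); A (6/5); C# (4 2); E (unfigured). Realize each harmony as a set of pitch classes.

D (6/4/2): D, E, G#, B.
F# (6/4/2): F#, G#, B, D.
A (6/5/3): A, C#, E, F#.
C# (6/4/2): C#, D, F#, A.
E (5/3): E, G#, B.

D, E, G#, B | F#, G#, B, D | A, C#, E, F# | C#, D, F#, A | E, G#, B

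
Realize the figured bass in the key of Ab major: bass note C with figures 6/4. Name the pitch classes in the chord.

A fourth above C in this key is F.
A sixth above C in this key is Ab.
Together with the bass C, this spells F minor in second inversion.

C, F, Ab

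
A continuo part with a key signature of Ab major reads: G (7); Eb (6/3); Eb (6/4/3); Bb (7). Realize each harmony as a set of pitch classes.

G, Bb, Db, F | Eb, G, C | Eb, G, Ab, C | Bb, Db, F, Ab

G (7/5/3): G, Bb, Db, F.
Eb (6/3): Eb, G, C.
Eb (6/4/3): Eb, G, Ab, C.
Bb (7/5/3): Bb, Db, F, Ab.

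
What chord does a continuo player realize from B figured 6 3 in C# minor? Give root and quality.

The figures 6 3 indicate a triad in first inversion.
In first inversion the root lies a sixth above the bass: a sixth above B in C# minor is G#.
The chord tones are B, D#, G#, giving G# minor.

G# minor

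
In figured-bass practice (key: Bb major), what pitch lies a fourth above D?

G

Counting 3 letter steps above D lands on G; in Bb major, that letter is G.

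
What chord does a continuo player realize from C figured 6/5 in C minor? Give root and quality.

The figures 6/5 indicate a seventh chord in first inversion.
In first inversion the root lies a sixth above the bass: a sixth above C in C minor is Ab.
The chord tones are C, Eb, G, Ab, giving Ab major seventh.

Ab major seventh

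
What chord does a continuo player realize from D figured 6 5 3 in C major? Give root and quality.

The figures 6 5 3 indicate a seventh chord in first inversion.
In first inversion the root lies a sixth above the bass: a sixth above D in C major is B.
The chord tones are D, F, A, B, giving B half-diminished seventh.

B half-diminished seventh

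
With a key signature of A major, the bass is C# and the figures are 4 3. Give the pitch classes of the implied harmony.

C#, E, F#, A

The written figures 4 3 are shorthand for 6/4/3: the 6 is implied.
A third above C# in this key is E.
A fourth above C# in this key is F#.
A sixth above C# in this key is A.
Together with the bass C#, this spells F# minor seventh in second inversion.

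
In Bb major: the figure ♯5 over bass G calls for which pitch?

Counting 4 letter steps above G lands on D; in Bb major, that letter is D.
The #5 figure raises it a semitone, giving D#.

D#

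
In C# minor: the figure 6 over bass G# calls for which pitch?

Counting 5 letter steps above G# lands on E; in C# minor, that letter is E.

E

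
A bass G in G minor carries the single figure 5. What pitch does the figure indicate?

Counting 4 letter steps above G lands on D; in G minor, that letter is D.

D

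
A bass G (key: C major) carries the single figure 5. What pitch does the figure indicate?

D

Counting 4 letter steps above G lands on D; in C major, that letter is D.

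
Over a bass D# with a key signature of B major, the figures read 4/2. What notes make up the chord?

The written figures 4/2 are shorthand for 6/4/2: the 6 is implied.
A second above D# in this key is E.
A fourth above D# in this key is G#.
A sixth above D# in this key is B.
Together with the bass D#, this spells E major seventh in third inversion.

D#, E, G#, B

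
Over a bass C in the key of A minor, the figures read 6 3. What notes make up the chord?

A third above C in this key is E.
A sixth above C in this key is A.
Together with the bass C, this spells A minor in first inversion.

C, E, A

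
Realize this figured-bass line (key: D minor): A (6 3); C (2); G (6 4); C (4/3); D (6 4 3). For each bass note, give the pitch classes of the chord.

A, C, F | C, D, F, A | G, C, E | C, E, F, A | D, F, G, Bb

A (6/3): A, C, F.
C (6/4/2): C, D, F, A.
G (6/4): G, C, E.
C (6/4/3): C, E, F, A.
D (6/4/3): D, F, G, Bb.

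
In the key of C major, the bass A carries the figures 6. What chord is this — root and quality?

The figures 6 indicate a triad in first inversion.
In first inversion the root lies a sixth above the bass: a sixth above A in C major is F.
The chord tones are A, C, F, giving F major.

F major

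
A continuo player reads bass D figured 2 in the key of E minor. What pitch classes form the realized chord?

The written figures 2 are shorthand for 6/4/2: the 6/4 are implied.
A second above D in this key is E.
A fourth above D in this key is G.
A sixth above D in this key is B.
Together with the bass D, this spells E minor seventh in third inversion.

D, E, G, B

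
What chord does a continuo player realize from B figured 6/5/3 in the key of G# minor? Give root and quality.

G# minor seventh

The figures 6/5/3 indicate a seventh chord in first inversion.
In first inversion the root lies a sixth above the bass: a sixth above B in G# minor is G#.
The chord tones are B, D#, F#, G#, giving G# minor seventh.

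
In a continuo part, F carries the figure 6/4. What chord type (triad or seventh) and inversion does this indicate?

Intervals of 6/4 above the bass form a triad; the bass is the fifth, so this is second inversion.

triad, second inversion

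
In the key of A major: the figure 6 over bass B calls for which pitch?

G#

Counting 5 letter steps above B lands on G; in A major, that letter is G#.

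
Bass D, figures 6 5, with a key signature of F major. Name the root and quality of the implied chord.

Bb major seventh

The figures 6 5 indicate a seventh chord in first inversion.
In first inversion the root lies a sixth above the bass: a sixth above D in F major is Bb.
The chord tones are D, F, A, Bb, giving Bb major seventh.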